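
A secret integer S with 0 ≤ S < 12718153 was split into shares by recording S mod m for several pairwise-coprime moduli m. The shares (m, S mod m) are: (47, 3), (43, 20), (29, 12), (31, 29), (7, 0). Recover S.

6799352

From S ≡ 3 (mod 47) write S = 3 + 47t. Substituting into S ≡ 20 (mod 43) gives 47t ≡ 17 (mod 43), and since 4⁻¹ ≡ 11 (mod 43), t ≡ 15. Hence S ≡ 3 + 47·15 = 708 (mod 2021).
From S ≡ 708 (mod 2021) write S = 708 + 2021t. Substituting into S ≡ 12 (mod 29) gives 2021t ≡ 0 (mod 29), and since 20⁻¹ ≡ 16 (mod 29), t ≡ 0. Hence S ≡ 708 + 2021·0 = 708 (mod 58609).
From S ≡ 708 (mod 58609) write S = 708 + 58609t. Substituting into S ≡ 29 (mod 31) gives 58609t ≡ 3 (mod 31), and since 19⁻¹ ≡ 18 (mod 31), t ≡ 23. Hence S ≡ 708 + 58609·23 = 1348715 (mod 1816879).
From S ≡ 1348715 (mod 1816879) write S = 1348715 + 1816879t. Substituting into S ≡ 0 (mod 7) gives 1816879t ≡ 3 (mod 7), and since 1⁻¹ ≡ 1 (mod 7), t ≡ 3. Hence S ≡ 1348715 + 1816879·3 = 6799352 (mod 12718153).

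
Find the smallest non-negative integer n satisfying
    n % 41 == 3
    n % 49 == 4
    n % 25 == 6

Combine the congruences pairwise.
From n ≡ 3 (mod 41) write n = 3 + 41t. Substituting into n ≡ 4 (mod 49) gives 41t ≡ 1 (mod 49), and since 41⁻¹ ≡ 6 (mod 49), t ≡ 6. Hence n ≡ 3 + 41·6 = 249 (mod 2009).
From n ≡ 249 (mod 2009) write n = 249 + 2009t. Substituting into n ≡ 6 (mod 25) gives 2009t ≡ 7 (mod 25), and since 9⁻¹ ≡ 14 (mod 25), t ≡ 23. Hence n ≡ 249 + 2009·23 = 46456 (mod 50225).

46456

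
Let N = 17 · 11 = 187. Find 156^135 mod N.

164

Mod 17: 156 ≡ 3; by Fermat, exponent reduces to 135 mod 16 = 7; 3^7 ≡ 11 (mod 17).
Mod 11: 156 ≡ 2; by Fermat, exponent reduces to 135 mod 10 = 5; 2^5 ≡ 10 (mod 11).
Combine by CRT: x ≡ 11 (mod 17), x ≡ 10 (mod 11) ⇒ x ≡ 164 (mod 187).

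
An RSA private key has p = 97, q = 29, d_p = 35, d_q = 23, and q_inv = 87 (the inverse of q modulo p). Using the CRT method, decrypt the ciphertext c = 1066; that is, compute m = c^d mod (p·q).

m₁ = c^(d_p) mod p: c ≡ 96 (mod 97), and 96^35 mod 97 = 96.
m₂ = c^(d_q) mod q: c ≡ 22 (mod 29), and 22^23 mod 29 = 9.
h = q_inv·(m₁ − m₂) mod p = 87·(96 − 9) mod 97 = 3.
m = m₂ + h·q = 9 + 3·29 = 96.

96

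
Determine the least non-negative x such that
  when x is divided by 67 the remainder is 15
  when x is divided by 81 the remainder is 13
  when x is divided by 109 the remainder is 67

The moduli are pairwise coprime; N = 67·81·109 = 591543.
N/67 = 8829; 8829 ≡ 52 (mod 67); 52·58 ≡ 1, so inverse 58.
N/81 = 7303; 7303 ≡ 13 (mod 81); 13·25 ≡ 1, so inverse 25.
N/109 = 5427; 5427 ≡ 86 (mod 109); 86·90 ≡ 1, so inverse 90.
x ≡ 15·8829·58 + 13·7303·25 + 67·5427·90 = 42779515.
42779515 mod 591543 = 188419.

188419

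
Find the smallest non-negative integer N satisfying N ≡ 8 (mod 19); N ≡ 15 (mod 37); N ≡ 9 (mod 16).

The moduli are pairwise coprime; M = 19·37·16 = 11248.
M/19 = 592; 592 ≡ 3 (mod 19); 3·13 ≡ 1, so inverse 13.
M/37 = 304; 304 ≡ 8 (mod 37); 8·14 ≡ 1, so inverse 14.
M/16 = 703; 703 ≡ 15 (mod 16); 15·15 ≡ 1, so inverse 15.
N ≡ 8·592·13 + 15·304·14 + 9·703·15 = 220313.
220313 mod 11248 = 6601.

6601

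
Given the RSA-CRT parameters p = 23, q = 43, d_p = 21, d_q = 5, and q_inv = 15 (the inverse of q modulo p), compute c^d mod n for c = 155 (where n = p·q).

433

m₁ = c^(d_p) mod p: c ≡ 17 (mod 23), and 17^21 mod 23 = 19.
m₂ = c^(d_q) mod q: c ≡ 26 (mod 43), and 26^5 mod 43 = 3.
h = q_inv·(m₁ − m₂) mod p = 15·(19 − 3) mod 23 = 10.
m = m₂ + h·q = 3 + 10·43 = 433.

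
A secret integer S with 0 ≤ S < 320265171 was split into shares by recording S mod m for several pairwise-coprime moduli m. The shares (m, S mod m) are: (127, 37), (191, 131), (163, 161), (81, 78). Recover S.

The moduli are pairwise coprime; N = 127·191·163·81 = 320265171.
N/127 = 2521773; 2521773 ≡ 61 (mod 127); 61·25 ≡ 1, so inverse 25.
N/191 = 1676781; 1676781 ≡ 183 (mod 191); 183·167 ≡ 1, so inverse 167.
N/163 = 1964817; 1964817 ≡ 15 (mod 163); 15·87 ≡ 1, so inverse 87.
N/81 = 3953891; 3953891 ≡ 38 (mod 81); 38·32 ≡ 1, so inverse 32.
S ≡ 37·2521773·25 + 131·1676781·167 + 161·1964817·87 + 78·3953891·32 = 76405681617.
76405681617 mod 320265171 = 182570919.

182570919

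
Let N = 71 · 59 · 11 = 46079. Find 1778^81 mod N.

Mod 71: 1778 ≡ 3; by Fermat, exponent reduces to 81 mod 70 = 11; 3^11 ≡ 2 (mod 71).
Mod 59: 1778 ≡ 8; by Fermat, exponent reduces to 81 mod 58 = 23; 8^23 ≡ 42 (mod 59).
Mod 11: 1778 ≡ 7; by Fermat, exponent reduces to 81 mod 10 = 1; 7^1 ≡ 7 (mod 11).
Combine by CRT: x ≡ 2 (mod 71), x ≡ 42 (mod 59), x ≡ 7 (mod 11) ⇒ x ≡ 1635 (mod 46079).

1635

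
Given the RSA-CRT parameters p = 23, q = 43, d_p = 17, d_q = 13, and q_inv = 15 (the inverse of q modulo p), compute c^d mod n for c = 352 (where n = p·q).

801

m₁ = c^(d_p) mod p: c ≡ 7 (mod 23), and 7^17 mod 23 = 19.
m₂ = c^(d_q) mod q: c ≡ 8 (mod 43), and 8^13 mod 43 = 27.
h = q_inv·(m₁ − m₂) mod p = 15·(19 − 27) mod 23 = 18.
m = m₂ + h·q = 27 + 18·43 = 801.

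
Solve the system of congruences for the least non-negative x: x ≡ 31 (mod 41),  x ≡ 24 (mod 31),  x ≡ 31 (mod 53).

17415

From x ≡ 31 (mod 41) write x = 31 + 41t. Substituting into x ≡ 24 (mod 31) gives 41t ≡ 24 (mod 31), and since 10⁻¹ ≡ 28 (mod 31), t ≡ 21. Hence x ≡ 31 + 41·21 = 892 (mod 1271).
From x ≡ 892 (mod 1271) write x = 892 + 1271t. Substituting into x ≡ 31 (mod 53) gives 1271t ≡ 40 (mod 53), and since 52⁻¹ ≡ 52 (mod 53), t ≡ 13. Hence x ≡ 892 + 1271·13 = 17415 (mod 67363).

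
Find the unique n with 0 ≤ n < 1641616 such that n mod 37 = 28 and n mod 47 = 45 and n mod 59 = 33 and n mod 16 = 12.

The moduli are pairwise coprime; M = 37·47·59·16 = 1641616.
M/37 = 44368; 44368 ≡ 5 (mod 37); 5·15 ≡ 1, so inverse 15.
M/47 = 34928; 34928 ≡ 7 (mod 47); 7·27 ≡ 1, so inverse 27.
M/59 = 27824; 27824 ≡ 35 (mod 59); 35·27 ≡ 1, so inverse 27.
M/16 = 102601; 102601 ≡ 9 (mod 16); 9·9 ≡ 1, so inverse 9.
n ≡ 28·44368·15 + 45·34928·27 + 33·27824·27 + 12·102601·9 = 96944172.
96944172 mod 1641616 = 88828.

88828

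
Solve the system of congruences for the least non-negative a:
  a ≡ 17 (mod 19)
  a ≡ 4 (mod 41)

From a ≡ 17 (mod 19) write a = 17 + 19t. Substituting into a ≡ 4 (mod 41) gives 19t ≡ 28 (mod 41), and since 19⁻¹ ≡ 13 (mod 41), t ≡ 36. Hence a ≡ 17 + 19·36 = 701 (mod 779).

701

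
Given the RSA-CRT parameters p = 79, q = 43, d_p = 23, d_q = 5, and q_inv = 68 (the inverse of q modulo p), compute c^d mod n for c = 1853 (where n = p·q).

1067

m₁ = c^(d_p) mod p: c ≡ 36 (mod 79), and 36^23 mod 79 = 40.
m₂ = c^(d_q) mod q: c ≡ 4 (mod 43), and 4^5 mod 43 = 35.
h = q_inv·(m₁ − m₂) mod p = 68·(40 − 35) mod 79 = 24.
m = m₂ + h·q = 35 + 24·43 = 1067.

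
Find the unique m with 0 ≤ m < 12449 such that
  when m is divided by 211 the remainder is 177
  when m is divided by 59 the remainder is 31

Combine the congruences pairwise.
From m ≡ 177 (mod 211) write m = 177 + 211t. Substituting into m ≡ 31 (mod 59) gives 211t ≡ 31 (mod 59), and since 34⁻¹ ≡ 33 (mod 59), t ≡ 20. Hence m ≡ 177 + 211·20 = 4397 (mod 12449).

4397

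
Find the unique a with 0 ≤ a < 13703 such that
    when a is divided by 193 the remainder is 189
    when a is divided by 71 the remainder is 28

From a ≡ 189 (mod 193) write a = 189 + 193t. Substituting into a ≡ 28 (mod 71) gives 193t ≡ 52 (mod 71), and since 51⁻¹ ≡ 39 (mod 71), t ≡ 40. Hence a ≡ 189 + 193·40 = 7909 (mod 13703).

7909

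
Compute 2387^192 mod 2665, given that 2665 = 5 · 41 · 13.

Mod 5: 2387 ≡ 2; since 4 | 192, by Fermat 2^192 ≡ 1 (mod 5).
Mod 41: 2387 ≡ 9; by Fermat, exponent reduces to 192 mod 40 = 32; 9^32 ≡ 1 (mod 41).
Mod 13: 2387 ≡ 8; since 12 | 192, by Fermat 8^192 ≡ 1 (mod 13).
Combine by CRT: x ≡ 1 (mod 5), x ≡ 1 (mod 41), x ≡ 1 (mod 13) ⇒ x ≡ 1 (mod 2665).

1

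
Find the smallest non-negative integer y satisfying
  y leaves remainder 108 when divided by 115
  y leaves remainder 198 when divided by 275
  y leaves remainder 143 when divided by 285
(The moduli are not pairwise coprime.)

56573

Combine the congruences pairwise.
gcd(115, 275) = 5 and 5 | (198 − 108), so the pair is consistent; merging gives y ≡ 5973 (mod 6325), where 6325 = lcm(115, 275).
gcd(6325, 285) = 5 and 5 | (143 − 5973), so the pair is consistent; merging gives y ≡ 56573 (mod 360525), where 360525 = lcm(6325, 285).
The solution is unique modulo lcm(115, 275, 285) = 360525.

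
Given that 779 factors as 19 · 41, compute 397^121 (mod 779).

643

Mod 19: 397 ≡ 17; by Fermat, exponent reduces to 121 mod 18 = 13; 17^13 ≡ 16 (mod 19).
Mod 41: 397 ≡ 28; by Fermat, exponent reduces to 121 mod 40 = 1; 28^1 ≡ 28 (mod 41).
Combine by CRT: x ≡ 16 (mod 19), x ≡ 28 (mod 41) ⇒ x ≡ 643 (mod 779).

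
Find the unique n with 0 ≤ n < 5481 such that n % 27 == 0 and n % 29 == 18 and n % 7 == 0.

1323

The moduli are pairwise coprime; M = 27·29·7 = 5481.
M/27 = 203; 203 ≡ 14 (mod 27); 14·2 ≡ 1, so inverse 2.
M/29 = 189; 189 ≡ 15 (mod 29); 15·2 ≡ 1, so inverse 2.
M/7 = 783; 783 ≡ 6 (mod 7); 6·6 ≡ 1, so inverse 6.
n ≡ 0·203·2 + 18·189·2 + 0·783·6 = 6804.
6804 mod 5481 = 1323.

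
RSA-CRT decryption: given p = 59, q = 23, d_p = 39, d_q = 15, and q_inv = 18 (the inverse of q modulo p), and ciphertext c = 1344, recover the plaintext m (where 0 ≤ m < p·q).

626

m₁ = c^(d_p) mod p: c ≡ 46 (mod 59), and 46^39 mod 59 = 36.
m₂ = c^(d_q) mod q: c ≡ 10 (mod 23), and 10^15 mod 23 = 5.
h = q_inv·(m₁ − m₂) mod p = 18·(36 − 5) mod 59 = 27.
m = m₂ + h·q = 5 + 27·23 = 626.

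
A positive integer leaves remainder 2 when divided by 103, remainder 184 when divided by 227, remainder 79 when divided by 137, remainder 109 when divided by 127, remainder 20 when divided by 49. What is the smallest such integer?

1017180828

Combine the congruences pairwise.
From n ≡ 2 (mod 103) write n = 2 + 103t. Substituting into n ≡ 184 (mod 227) gives 103t ≡ 182 (mod 227), and since 103⁻¹ ≡ 108 (mod 227), t ≡ 134. Hence n ≡ 2 + 103·134 = 13804 (mod 23381).
From n ≡ 13804 (mod 23381) write n = 13804 + 23381t. Substituting into n ≡ 79 (mod 137) gives 23381t ≡ 112 (mod 137), and since 91⁻¹ ≡ 134 (mod 137), t ≡ 75. Hence n ≡ 13804 + 23381·75 = 1767379 (mod 3203197).
From n ≡ 1767379 (mod 3203197) write n = 1767379 + 3203197t. Substituting into n ≡ 109 (mod 127) gives 3203197t ≡ 62 (mod 127), and since 3⁻¹ ≡ 85 (mod 127), t ≡ 63. Hence n ≡ 1767379 + 3203197·63 = 203568790 (mod 406806019).
From n ≡ 203568790 (mod 406806019) write n = 203568790 + 406806019t. Substituting into n ≡ 20 (mod 49) gives 406806019t ≡ 15 (mod 49), and since 32⁻¹ ≡ 23 (mod 49), t ≡ 2. Hence n ≡ 203568790 + 406806019·2 = 1017180828 (mod 19933494931).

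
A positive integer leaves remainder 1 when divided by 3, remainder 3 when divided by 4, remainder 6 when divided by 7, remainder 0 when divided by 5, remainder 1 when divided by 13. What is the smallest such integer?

2575

Combine the congruences pairwise.
From x ≡ 1 (mod 3) write x = 1 + 3t. Substituting into x ≡ 3 (mod 4) gives 3t ≡ 2 (mod 4), and since 3⁻¹ ≡ 3 (mod 4), t ≡ 2. Hence x ≡ 1 + 3·2 = 7 (mod 12).
From x ≡ 7 (mod 12) write x = 7 + 12t. Substituting into x ≡ 6 (mod 7) gives 12t ≡ 6 (mod 7), and since 5⁻¹ ≡ 3 (mod 7), t ≡ 4. Hence x ≡ 7 + 12·4 = 55 (mod 84).
From x ≡ 55 (mod 84) write x = 55 + 84t. Substituting into x ≡ 0 (mod 5) gives 84t ≡ 0 (mod 5), and since 4⁻¹ ≡ 4 (mod 5), t ≡ 0. Hence x ≡ 55 + 84·0 = 55 (mod 420).
From x ≡ 55 (mod 420) write x = 55 + 420t. Substituting into x ≡ 1 (mod 13) gives 420t ≡ 11 (mod 13), and since 4⁻¹ ≡ 10 (mod 13), t ≡ 6. Hence x ≡ 55 + 420·6 = 2575 (mod 5460).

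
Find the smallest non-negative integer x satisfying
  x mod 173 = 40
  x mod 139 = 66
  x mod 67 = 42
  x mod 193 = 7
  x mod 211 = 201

The moduli are pairwise coprime; N = 173·139·67·193·211 = 65610820727.
N/173 = 379253299; 379253299 ≡ 104 (mod 173); 104·5 ≡ 1, so inverse 5.
N/139 = 472020293; 472020293 ≡ 62 (mod 139); 62·74 ≡ 1, so inverse 74.
N/67 = 979265981; 979265981 ≡ 11 (mod 67); 11·61 ≡ 1, so inverse 61.
N/193 = 339952439; 339952439 ≡ 116 (mod 193); 116·5 ≡ 1, so inverse 5.
N/211 = 310951757; 310951757 ≡ 2 (mod 211); 2·106 ≡ 1, so inverse 106.
x ≡ 40·379253299·5 + 66·472020293·74 + 42·979265981·61 + 7·339952439·5 + 201·310951757·106 = 11527113684141.
11527113684141 mod 65610820727 = 45220056916.

45220056916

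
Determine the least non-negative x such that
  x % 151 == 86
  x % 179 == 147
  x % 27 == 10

408088

Combine the congruences pairwise.
From x ≡ 86 (mod 151) write x = 86 + 151t. Substituting into x ≡ 147 (mod 179) gives 151t ≡ 61 (mod 179), and since 151⁻¹ ≡ 147 (mod 179), t ≡ 17. Hence x ≡ 86 + 151·17 = 2653 (mod 27029).
From x ≡ 2653 (mod 27029) write x = 2653 + 27029t. Substituting into x ≡ 10 (mod 27) gives 27029t ≡ 3 (mod 27), and since 2⁻¹ ≡ 14 (mod 27), t ≡ 15. Hence x ≡ 2653 + 27029·15 = 408088 (mod 729783).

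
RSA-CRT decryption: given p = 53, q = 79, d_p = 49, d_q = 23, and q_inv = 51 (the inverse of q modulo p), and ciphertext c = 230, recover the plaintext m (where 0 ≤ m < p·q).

1458

m₁ = c^(d_p) mod p: c ≡ 18 (mod 53), and 18^49 mod 53 = 27.
m₂ = c^(d_q) mod q: c ≡ 72 (mod 79), and 72^23 mod 79 = 36.
h = q_inv·(m₁ − m₂) mod p = 51·(27 − 36) mod 53 = 18.
m = m₂ + h·q = 36 + 18·79 = 1458.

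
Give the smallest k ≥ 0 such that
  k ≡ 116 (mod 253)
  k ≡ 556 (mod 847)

Combine the congruences pairwise.
gcd(253, 847) = 11 and 11 | (556 − 116), so the pair is consistent; merging gives k ≡ 15802 (mod 19481), where 19481 = lcm(253, 847).
The solution is unique modulo lcm(253, 847) = 19481.

15802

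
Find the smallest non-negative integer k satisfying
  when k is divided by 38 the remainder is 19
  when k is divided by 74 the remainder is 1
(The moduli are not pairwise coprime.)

741

gcd(38, 74) = 2 and 2 | (1 − 19), so the pair is consistent; merging gives k ≡ 741 (mod 1406), where 1406 = lcm(38, 74).
The solution is unique modulo lcm(38, 74) = 1406.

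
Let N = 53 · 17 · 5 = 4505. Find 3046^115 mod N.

4481

Mod 53: 3046 ≡ 25; by Fermat, exponent reduces to 115 mod 52 = 11; 25^11 ≡ 29 (mod 53).
Mod 17: 3046 ≡ 3; by Fermat, exponent reduces to 115 mod 16 = 3; 3^3 ≡ 10 (mod 17).
Mod 5: 3046 ≡ 1; by Fermat, exponent reduces to 115 mod 4 = 3; 1^3 ≡ 1 (mod 5).
Combine by CRT: x ≡ 29 (mod 53), x ≡ 10 (mod 17), x ≡ 1 (mod 5) ⇒ x ≡ 4481 (mod 4505).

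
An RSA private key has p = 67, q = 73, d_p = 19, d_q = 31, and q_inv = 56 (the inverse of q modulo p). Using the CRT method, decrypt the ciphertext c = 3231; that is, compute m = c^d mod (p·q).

1600

m₁ = c^(d_p) mod p: c ≡ 15 (mod 67), and 15^19 mod 67 = 59.
m₂ = c^(d_q) mod q: c ≡ 19 (mod 73), and 19^31 mod 73 = 67.
h = q_inv·(m₁ − m₂) mod p = 56·(59 − 67) mod 67 = 21.
m = m₂ + h·q = 67 + 21·73 = 1600.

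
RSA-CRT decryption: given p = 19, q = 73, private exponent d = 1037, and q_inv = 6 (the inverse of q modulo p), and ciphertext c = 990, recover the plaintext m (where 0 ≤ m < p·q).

d_p = d mod (p−1) = 1037 mod 18 = 11; d_q = d mod (q−1) = 29.
m₁ = c^(d_p) mod p: c ≡ 2 (mod 19), and 2^11 mod 19 = 15.
m₂ = c^(d_q) mod q: c ≡ 41 (mod 73), and 41^29 mod 73 = 71.
h = q_inv·(m₁ − m₂) mod p = 6·(15 − 71) mod 19 = 6.
m = m₂ + h·q = 71 + 6·73 = 509.

509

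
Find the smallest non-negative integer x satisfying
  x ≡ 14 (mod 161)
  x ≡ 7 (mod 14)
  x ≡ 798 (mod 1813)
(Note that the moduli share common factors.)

64253

gcd(161, 14) = 7 and 7 | (7 − 14), so the pair is consistent; merging gives x ≡ 175 (mod 322), where 322 = lcm(161, 14).
gcd(322, 1813) = 7 and 7 | (798 − 175), so the pair is consistent; merging gives x ≡ 64253 (mod 83398), where 83398 = lcm(322, 1813).
The solution is unique modulo lcm(161, 14, 1813) = 83398.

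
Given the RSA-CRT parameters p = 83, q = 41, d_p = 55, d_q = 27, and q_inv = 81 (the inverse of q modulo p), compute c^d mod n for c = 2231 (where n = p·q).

m₁ = c^(d_p) mod p: c ≡ 73 (mod 83), and 73^55 mod 83 = 47.
m₂ = c^(d_q) mod q: c ≡ 17 (mod 41), and 17^27 mod 41 = 28.
h = q_inv·(m₁ − m₂) mod p = 81·(47 − 28) mod 83 = 45.
m = m₂ + h·q = 28 + 45·41 = 1873.

1873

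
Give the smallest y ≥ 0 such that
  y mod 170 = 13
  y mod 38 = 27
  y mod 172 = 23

gcd(170, 38) = 2 and 2 | (27 − 13), so the pair is consistent; merging gives y ≡ 863 (mod 3230), where 3230 = lcm(170, 38).
gcd(3230, 172) = 2 and 2 | (23 − 863), so the pair is consistent; merging gives y ≡ 13783 (mod 277780), where 277780 = lcm(3230, 172).
The solution is unique modulo lcm(170, 38, 172) = 277780.

13783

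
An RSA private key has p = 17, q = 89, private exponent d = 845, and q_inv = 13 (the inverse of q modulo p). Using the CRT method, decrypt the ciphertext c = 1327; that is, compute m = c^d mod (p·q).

d_p = d mod (p−1) = 845 mod 16 = 13; d_q = d mod (q−1) = 53.
m₁ = c^(d_p) mod p: c ≡ 1 (mod 17), and 1^13 mod 17 = 1.
m₂ = c^(d_q) mod q: c ≡ 81 (mod 89), and 81^53 mod 89 = 57.
h = q_inv·(m₁ − m₂) mod p = 13·(1 − 57) mod 17 = 3.
m = m₂ + h·q = 57 + 3·89 = 324.

324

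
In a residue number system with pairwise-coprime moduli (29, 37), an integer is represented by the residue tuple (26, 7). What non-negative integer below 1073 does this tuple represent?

229

From x ≡ 26 (mod 29) write x = 26 + 29t. Substituting into x ≡ 7 (mod 37) gives 29t ≡ 18 (mod 37), and since 29⁻¹ ≡ 23 (mod 37), t ≡ 7. Hence x ≡ 26 + 29·7 = 229 (mod 1073).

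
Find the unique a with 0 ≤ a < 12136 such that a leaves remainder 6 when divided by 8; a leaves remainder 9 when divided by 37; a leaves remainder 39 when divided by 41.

The moduli are pairwise coprime; N = 8·37·41 = 12136.
N/8 = 1517; 1517 ≡ 5 (mod 8); 5·5 ≡ 1, so inverse 5.
N/37 = 328; 328 ≡ 32 (mod 37); 32·22 ≡ 1, so inverse 22.
N/41 = 296; 296 ≡ 9 (mod 41); 9·32 ≡ 1, so inverse 32.
a ≡ 6·1517·5 + 9·328·22 + 39·296·32 = 479862.
479862 mod 12136 = 6558.

6558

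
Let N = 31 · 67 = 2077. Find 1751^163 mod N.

895

Mod 31: 1751 ≡ 15; by Fermat, exponent reduces to 163 mod 30 = 13; 15^13 ≡ 27 (mod 31).
Mod 67: 1751 ≡ 9; by Fermat, exponent reduces to 163 mod 66 = 31; 9^31 ≡ 24 (mod 67).
Combine by CRT: x ≡ 27 (mod 31), x ≡ 24 (mod 67) ⇒ x ≡ 895 (mod 2077).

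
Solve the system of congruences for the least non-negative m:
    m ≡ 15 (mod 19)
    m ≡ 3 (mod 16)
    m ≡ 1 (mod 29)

6323

Combine the congruences pairwise.
From m ≡ 15 (mod 19) write m = 15 + 19t. Substituting into m ≡ 3 (mod 16) gives 19t ≡ 4 (mod 16), and since 3⁻¹ ≡ 11 (mod 16), t ≡ 12. Hence m ≡ 15 + 19·12 = 243 (mod 304).
From m ≡ 243 (mod 304) write m = 243 + 304t. Substituting into m ≡ 1 (mod 29) gives 304t ≡ 19 (mod 29), and since 14⁻¹ ≡ 27 (mod 29), t ≡ 20. Hence m ≡ 243 + 304·20 = 6323 (mod 8816).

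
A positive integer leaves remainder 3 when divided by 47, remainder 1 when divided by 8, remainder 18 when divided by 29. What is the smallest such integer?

7993

The moduli are pairwise coprime; M = 47·8·29 = 10904.
M/47 = 232; 232 ≡ 44 (mod 47); 44·31 ≡ 1, so inverse 31.
M/8 = 1363; 1363 ≡ 3 (mod 8); 3·3 ≡ 1, so inverse 3.
M/29 = 376; 376 ≡ 28 (mod 29); 28·28 ≡ 1, so inverse 28.
n ≡ 3·232·31 + 1·1363·3 + 18·376·28 = 215169.
215169 mod 10904 = 7993.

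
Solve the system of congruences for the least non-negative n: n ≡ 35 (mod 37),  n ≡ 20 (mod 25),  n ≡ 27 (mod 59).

The moduli are pairwise coprime; M = 37·25·59 = 54575.
M/37 = 1475; 1475 ≡ 32 (mod 37); 32·22 ≡ 1, so inverse 22.
M/25 = 2183; 2183 ≡ 8 (mod 25); 8·22 ≡ 1, so inverse 22.
M/59 = 925; 925 ≡ 40 (mod 59); 40·31 ≡ 1, so inverse 31.
n ≡ 35·1475·22 + 20·2183·22 + 27·925·31 = 2870495.
2870495 mod 54575 = 32595.

32595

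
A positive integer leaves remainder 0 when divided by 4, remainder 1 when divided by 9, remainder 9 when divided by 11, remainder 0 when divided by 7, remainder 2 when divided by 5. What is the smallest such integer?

The moduli are pairwise coprime; N = 4·9·11·7·5 = 13860.
N/4 = 3465; 3465 ≡ 1 (mod 4), inverse 1.
N/9 = 1540; 1540 ≡ 1 (mod 9), inverse 1.
N/11 = 1260; 1260 ≡ 6 (mod 11); 6·2 ≡ 1, so inverse 2.
N/7 = 1980; 1980 ≡ 6 (mod 7); 6·6 ≡ 1, so inverse 6.
N/5 = 2772; 2772 ≡ 2 (mod 5); 2·3 ≡ 1, so inverse 3.
t ≡ 0·3465·1 + 1·1540·1 + 9·1260·2 + 0·1980·6 + 2·2772·3 = 40852.
40852 mod 13860 = 13132.

13132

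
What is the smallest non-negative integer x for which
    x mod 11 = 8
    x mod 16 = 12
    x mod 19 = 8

The moduli are pairwise coprime; N = 11·16·19 = 3344.
N/11 = 304; 304 ≡ 7 (mod 11); 7·8 ≡ 1, so inverse 8.
N/16 = 209; 209 ≡ 1 (mod 16), inverse 1.
N/19 = 176; 176 ≡ 5 (mod 19); 5·4 ≡ 1, so inverse 4.
x ≡ 8·304·8 + 12·209·1 + 8·176·4 = 27596.
27596 mod 3344 = 844.

844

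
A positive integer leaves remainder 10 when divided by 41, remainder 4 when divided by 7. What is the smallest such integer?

From x ≡ 10 (mod 41) write x = 10 + 41t. Substituting into x ≡ 4 (mod 7) gives 41t ≡ 1 (mod 7), and since 6⁻¹ ≡ 6 (mod 7), t ≡ 6. Hence x ≡ 10 + 41·6 = 256 (mod 287).

256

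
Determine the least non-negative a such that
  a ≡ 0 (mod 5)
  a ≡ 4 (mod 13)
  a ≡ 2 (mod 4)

Combine the congruences pairwise.
From a ≡ 0 (mod 5) write a = 0 + 5t. Substituting into a ≡ 4 (mod 13) gives 5t ≡ 4 (mod 13), and since 5⁻¹ ≡ 8 (mod 13), t ≡ 6. Hence a ≡ 0 + 5·6 = 30 (mod 65).
From a ≡ 30 (mod 65) write a = 30 + 65t. Substituting into a ≡ 2 (mod 4) gives 65t ≡ 0 (mod 4), and since 1⁻¹ ≡ 1 (mod 4), t ≡ 0. Hence a ≡ 30 + 65·0 = 30 (mod 260).

30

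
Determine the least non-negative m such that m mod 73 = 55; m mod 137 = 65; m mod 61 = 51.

The moduli are pairwise coprime; N = 73·137·61 = 610061.
N/73 = 8357; 8357 ≡ 35 (mod 73); 35·48 ≡ 1, so inverse 48.
N/137 = 4453; 4453 ≡ 69 (mod 137); 69·2 ≡ 1, so inverse 2.
N/61 = 10001; 10001 ≡ 58 (mod 61); 58·20 ≡ 1, so inverse 20.
m ≡ 55·8357·48 + 65·4453·2 + 51·10001·20 = 32842390.
32842390 mod 610061 = 509157.

509157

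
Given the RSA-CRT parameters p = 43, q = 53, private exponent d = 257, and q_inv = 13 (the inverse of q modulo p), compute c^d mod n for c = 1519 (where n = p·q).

d_p = d mod (p−1) = 257 mod 42 = 5; d_q = d mod (q−1) = 49.
m₁ = c^(d_p) mod p: c ≡ 14 (mod 43), and 14^5 mod 43 = 23.
m₂ = c^(d_q) mod q: c ≡ 35 (mod 53), and 35^49 mod 53 = 26.
h = q_inv·(m₁ − m₂) mod p = 13·(23 − 26) mod 43 = 4.
m = m₂ + h·q = 26 + 4·53 = 238.

238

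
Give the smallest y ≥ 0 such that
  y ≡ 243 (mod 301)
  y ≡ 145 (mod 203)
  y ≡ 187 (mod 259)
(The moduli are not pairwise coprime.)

148335

gcd(301, 203) = 7 and 7 | (145 − 243), so the pair is consistent; merging gives y ≡ 8671 (mod 8729), where 8729 = lcm(301, 203).
gcd(8729, 259) = 7 and 7 | (187 − 8671), so the pair is consistent; merging gives y ≡ 148335 (mod 322973), where 322973 = lcm(8729, 259).
The solution is unique modulo lcm(301, 203, 259) = 322973.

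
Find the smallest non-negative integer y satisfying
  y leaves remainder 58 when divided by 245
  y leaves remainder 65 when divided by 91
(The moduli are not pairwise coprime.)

Combine the congruences pairwise.
gcd(245, 91) = 7 and 7 | (65 − 58), so the pair is consistent; merging gives y ≡ 793 (mod 3185), where 3185 = lcm(245, 91).
The solution is unique modulo lcm(245, 91) = 3185.

793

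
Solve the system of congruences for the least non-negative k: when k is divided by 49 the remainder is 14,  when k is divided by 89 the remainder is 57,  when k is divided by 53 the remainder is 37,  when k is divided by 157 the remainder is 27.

The moduli are pairwise coprime; N = 49·89·53·157 = 36287881.
N/49 = 740569; 740569 ≡ 32 (mod 49); 32·23 ≡ 1, so inverse 23.
N/89 = 407729; 407729 ≡ 20 (mod 89); 20·49 ≡ 1, so inverse 49.
N/53 = 684677; 684677 ≡ 23 (mod 53); 23·30 ≡ 1, so inverse 30.
N/157 = 231133; 231133 ≡ 29 (mod 157); 29·65 ≡ 1, so inverse 65.
k ≡ 14·740569·23 + 57·407729·49 + 37·684677·30 + 27·231133·65 = 2542880200.
2542880200 mod 36287881 = 2728530.

2728530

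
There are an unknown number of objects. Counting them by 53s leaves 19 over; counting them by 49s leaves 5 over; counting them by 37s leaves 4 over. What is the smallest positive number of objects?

The moduli are pairwise coprime; M = 53·49·37 = 96089.
M/53 = 1813; 1813 ≡ 11 (mod 53); 11·29 ≡ 1, so inverse 29.
M/49 = 1961; 1961 ≡ 1 (mod 49), inverse 1.
M/37 = 2597; 2597 ≡ 7 (mod 37); 7·16 ≡ 1, so inverse 16.
N ≡ 19·1813·29 + 5·1961·1 + 4·2597·16 = 1174976.
1174976 mod 96089 = 21908.

21908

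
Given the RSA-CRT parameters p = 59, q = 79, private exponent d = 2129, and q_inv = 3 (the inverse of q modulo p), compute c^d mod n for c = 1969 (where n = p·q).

2177

d_p = d mod (p−1) = 2129 mod 58 = 41; d_q = d mod (q−1) = 23.
m₁ = c^(d_p) mod p: c ≡ 22 (mod 59), and 22^41 mod 59 = 53.
m₂ = c^(d_q) mod q: c ≡ 73 (mod 79), and 73^23 mod 79 = 44.
h = q_inv·(m₁ − m₂) mod p = 3·(53 − 44) mod 59 = 27.
m = m₂ + h·q = 44 + 27·79 = 2177.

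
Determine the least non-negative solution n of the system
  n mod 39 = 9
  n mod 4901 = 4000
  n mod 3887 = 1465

gcd(39, 4901) = 13 and 13 | (4000 − 9), so the pair is consistent; merging gives n ≡ 8901 (mod 14703), where 14703 = lcm(39, 4901).
gcd(14703, 3887) = 169 and 169 | (1465 − 8901), so the pair is consistent; merging gives n ≡ 273555 (mod 338169), where 338169 = lcm(14703, 3887).
The solution is unique modulo lcm(39, 4901, 3887) = 338169.

273555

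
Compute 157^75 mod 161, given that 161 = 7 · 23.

125

Mod 7: 157 ≡ 3; by Fermat, exponent reduces to 75 mod 6 = 3; 3^3 ≡ 6 (mod 7).
Mod 23: 157 ≡ 19; by Fermat, exponent reduces to 75 mod 22 = 9; 19^9 ≡ 10 (mod 23).
Combine by CRT: x ≡ 6 (mod 7), x ≡ 10 (mod 23) ⇒ x ≡ 125 (mod 161).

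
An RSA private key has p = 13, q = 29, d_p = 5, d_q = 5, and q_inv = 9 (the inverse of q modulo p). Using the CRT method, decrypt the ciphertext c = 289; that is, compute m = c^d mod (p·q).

m₁ = c^(d_p) mod p: c ≡ 3 (mod 13), and 3^5 mod 13 = 9.
m₂ = c^(d_q) mod q: c ≡ 28 (mod 29), and 28^5 mod 29 = 28.
h = q_inv·(m₁ − m₂) mod p = 9·(9 − 28) mod 13 = 11.
m = m₂ + h·q = 28 + 11·29 = 347.

347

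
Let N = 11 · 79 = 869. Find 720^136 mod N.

Mod 11: 720 ≡ 5; by Fermat, exponent reduces to 136 mod 10 = 6; 5^6 ≡ 5 (mod 11).
Mod 79: 720 ≡ 9; by Fermat, exponent reduces to 136 mod 78 = 58; 9^58 ≡ 26 (mod 79).
Combine by CRT: x ≡ 5 (mod 11), x ≡ 26 (mod 79) ⇒ x ≡ 500 (mod 869).

500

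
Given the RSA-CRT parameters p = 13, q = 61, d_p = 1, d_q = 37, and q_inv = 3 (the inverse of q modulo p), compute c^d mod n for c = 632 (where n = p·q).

788

m₁ = c^(d_p) mod p: c ≡ 8 (mod 13), and 8^1 mod 13 = 8.
m₂ = c^(d_q) mod q: c ≡ 22 (mod 61), and 22^37 mod 61 = 56.
h = q_inv·(m₁ − m₂) mod p = 3·(8 − 56) mod 13 = 12.
m = m₂ + h·q = 56 + 12·61 = 788.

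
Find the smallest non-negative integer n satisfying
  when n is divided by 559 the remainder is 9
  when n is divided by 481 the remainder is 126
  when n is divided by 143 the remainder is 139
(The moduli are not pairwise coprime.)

197336

Combine the congruences pairwise.
gcd(559, 481) = 13 and 13 | (126 − 9), so the pair is consistent; merging gives n ≡ 11189 (mod 20683), where 20683 = lcm(559, 481).
gcd(20683, 143) = 13 and 13 | (139 − 11189), so the pair is consistent; merging gives n ≡ 197336 (mod 227513), where 227513 = lcm(20683, 143).
The solution is unique modulo lcm(559, 481, 143) = 227513.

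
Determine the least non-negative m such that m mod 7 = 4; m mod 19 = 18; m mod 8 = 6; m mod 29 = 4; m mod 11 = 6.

Combine the congruences pairwise.
From m ≡ 4 (mod 7) write m = 4 + 7t. Substituting into m ≡ 18 (mod 19) gives 7t ≡ 14 (mod 19), and since 7⁻¹ ≡ 11 (mod 19), t ≡ 2. Hence m ≡ 4 + 7·2 = 18 (mod 133).
From m ≡ 18 (mod 133) write m = 18 + 133t. Substituting into m ≡ 6 (mod 8) gives 133t ≡ 4 (mod 8), and since 5⁻¹ ≡ 5 (mod 8), t ≡ 4. Hence m ≡ 18 + 133·4 = 550 (mod 1064).
From m ≡ 550 (mod 1064) write m = 550 + 1064t. Substituting into m ≡ 4 (mod 29) gives 1064t ≡ 5 (mod 29), and since 20⁻¹ ≡ 16 (mod 29), t ≡ 22. Hence m ≡ 550 + 1064·22 = 23958 (mod 30856).
From m ≡ 23958 (mod 30856) write m = 23958 + 30856t. Substituting into m ≡ 6 (mod 11) gives 30856t ≡ 6 (mod 11), and since 1⁻¹ ≡ 1 (mod 11), t ≡ 6. Hence m ≡ 23958 + 30856·6 = 209094 (mod 339416).

209094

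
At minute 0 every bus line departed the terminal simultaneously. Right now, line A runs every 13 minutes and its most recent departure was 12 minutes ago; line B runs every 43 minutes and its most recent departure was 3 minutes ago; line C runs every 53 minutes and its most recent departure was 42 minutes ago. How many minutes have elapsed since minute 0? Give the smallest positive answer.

519

From t ≡ 12 (mod 13) write t = 12 + 13s. Substituting into t ≡ 3 (mod 43) gives 13s ≡ 34 (mod 43), and since 13⁻¹ ≡ 10 (mod 43), s ≡ 39. Hence t ≡ 12 + 13·39 = 519 (mod 559).
From t ≡ 519 (mod 559) write t = 519 + 559s. Substituting into t ≡ 42 (mod 53) gives 559s ≡ 0 (mod 53), and since 29⁻¹ ≡ 11 (mod 53), s ≡ 0. Hence t ≡ 519 + 559·0 = 519 (mod 29627).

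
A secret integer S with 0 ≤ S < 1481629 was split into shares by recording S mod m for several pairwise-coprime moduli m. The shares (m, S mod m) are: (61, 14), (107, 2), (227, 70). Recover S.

1336646

The moduli are pairwise coprime; N = 61·107·227 = 1481629.
N/61 = 24289; 24289 ≡ 11 (mod 61); 11·50 ≡ 1, so inverse 50.
N/107 = 13847; 13847 ≡ 44 (mod 107); 44·90 ≡ 1, so inverse 90.
N/227 = 6527; 6527 ≡ 171 (mod 227); 171·77 ≡ 1, so inverse 77.
S ≡ 14·24289·50 + 2·13847·90 + 70·6527·77 = 54675290.
54675290 mod 1481629 = 1336646.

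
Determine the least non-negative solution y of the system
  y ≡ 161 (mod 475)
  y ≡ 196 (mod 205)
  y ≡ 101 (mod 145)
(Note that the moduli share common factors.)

433361

gcd(475, 205) = 5 and 5 | (196 − 161), so the pair is consistent; merging gives y ≡ 4911 (mod 19475), where 19475 = lcm(475, 205).
gcd(19475, 145) = 5 and 5 | (101 − 4911), so the pair is consistent; merging gives y ≡ 433361 (mod 564775), where 564775 = lcm(19475, 145).
The solution is unique modulo lcm(475, 205, 145) = 564775.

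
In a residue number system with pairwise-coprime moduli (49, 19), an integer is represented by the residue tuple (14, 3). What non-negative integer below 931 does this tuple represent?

From x ≡ 14 (mod 49) write x = 14 + 49t. Substituting into x ≡ 3 (mod 19) gives 49t ≡ 8 (mod 19), and since 11⁻¹ ≡ 7 (mod 19), t ≡ 18. Hence x ≡ 14 + 49·18 = 896 (mod 931).

896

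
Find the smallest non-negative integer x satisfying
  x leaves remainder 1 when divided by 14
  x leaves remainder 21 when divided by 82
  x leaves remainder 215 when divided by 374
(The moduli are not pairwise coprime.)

gcd(14, 82) = 2 and 2 | (21 − 1), so the pair is consistent; merging gives x ≡ 267 (mod 574), where 574 = lcm(14, 82).
gcd(574, 374) = 2 and 2 | (215 − 267), so the pair is consistent; merging gives x ≡ 105309 (mod 107338), where 107338 = lcm(574, 374).
The solution is unique modulo lcm(14, 82, 374) = 107338.

105309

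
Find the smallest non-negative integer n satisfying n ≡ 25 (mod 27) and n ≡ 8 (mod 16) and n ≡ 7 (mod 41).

376

From n ≡ 25 (mod 27) write n = 25 + 27t. Substituting into n ≡ 8 (mod 16) gives 27t ≡ 15 (mod 16), and since 11⁻¹ ≡ 3 (mod 16), t ≡ 13. Hence n ≡ 25 + 27·13 = 376 (mod 432).
From n ≡ 376 (mod 432) write n = 376 + 432t. Substituting into n ≡ 7 (mod 41) gives 432t ≡ 0 (mod 41), and since 22⁻¹ ≡ 28 (mod 41), t ≡ 0. Hence n ≡ 376 + 432·0 = 376 (mod 17712).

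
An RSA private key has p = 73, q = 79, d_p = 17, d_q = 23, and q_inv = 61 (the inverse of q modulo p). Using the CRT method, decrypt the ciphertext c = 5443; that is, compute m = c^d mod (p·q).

422

m₁ = c^(d_p) mod p: c ≡ 41 (mod 73), and 41^17 mod 73 = 57.
m₂ = c^(d_q) mod q: c ≡ 71 (mod 79), and 71^23 mod 79 = 27.
h = q_inv·(m₁ − m₂) mod p = 61·(57 − 27) mod 73 = 5.
m = m₂ + h·q = 27 + 5·79 = 422.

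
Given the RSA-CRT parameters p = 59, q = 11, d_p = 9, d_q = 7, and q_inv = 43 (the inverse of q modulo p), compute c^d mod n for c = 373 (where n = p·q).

307

m₁ = c^(d_p) mod p: c ≡ 19 (mod 59), and 19^9 mod 59 = 12.
m₂ = c^(d_q) mod q: c ≡ 10 (mod 11), and 10^7 mod 11 = 10.
h = q_inv·(m₁ − m₂) mod p = 43·(12 − 10) mod 59 = 27.
m = m₂ + h·q = 10 + 27·11 = 307.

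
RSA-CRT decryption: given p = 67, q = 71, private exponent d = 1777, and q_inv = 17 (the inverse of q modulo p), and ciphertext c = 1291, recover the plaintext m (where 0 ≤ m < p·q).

d_p = d mod (p−1) = 1777 mod 66 = 61; d_q = d mod (q−1) = 27.
m₁ = c^(d_p) mod p: c ≡ 18 (mod 67), and 18^61 mod 67 = 2.
m₂ = c^(d_q) mod q: c ≡ 13 (mod 71), and 13^27 mod 71 = 59.
h = q_inv·(m₁ − m₂) mod p = 17·(2 − 59) mod 67 = 36.
m = m₂ + h·q = 59 + 36·71 = 2615.

2615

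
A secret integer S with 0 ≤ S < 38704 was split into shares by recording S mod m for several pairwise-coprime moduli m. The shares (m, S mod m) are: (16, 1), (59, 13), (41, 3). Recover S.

From S ≡ 1 (mod 16) write S = 1 + 16t. Substituting into S ≡ 13 (mod 59) gives 16t ≡ 12 (mod 59), and since 16⁻¹ ≡ 48 (mod 59), t ≡ 45. Hence S ≡ 1 + 16·45 = 721 (mod 944).
From S ≡ 721 (mod 944) write S = 721 + 944t. Substituting into S ≡ 3 (mod 41) gives 944t ≡ 20 (mod 41), and since 1⁻¹ ≡ 1 (mod 41), t ≡ 20. Hence S ≡ 721 + 944·20 = 19601 (mod 38704).

19601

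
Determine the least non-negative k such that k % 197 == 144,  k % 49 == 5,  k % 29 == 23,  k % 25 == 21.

The moduli are pairwise coprime; N = 197·49·29·25 = 6998425.
N/197 = 35525; 35525 ≡ 65 (mod 197); 65·97 ≡ 1, so inverse 97.
N/49 = 142825; 142825 ≡ 39 (mod 49); 39·44 ≡ 1, so inverse 44.
N/29 = 241325; 241325 ≡ 16 (mod 29); 16·20 ≡ 1, so inverse 20.
N/25 = 279937; 279937 ≡ 12 (mod 25); 12·23 ≡ 1, so inverse 23.
k ≡ 144·35525·97 + 5·142825·44 + 23·241325·20 + 21·279937·23 = 773853771.
773853771 mod 6998425 = 4027021.

4027021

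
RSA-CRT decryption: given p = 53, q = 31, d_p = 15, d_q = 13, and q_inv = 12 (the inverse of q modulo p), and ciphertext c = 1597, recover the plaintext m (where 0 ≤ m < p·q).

4

m₁ = c^(d_p) mod p: c ≡ 7 (mod 53), and 7^15 mod 53 = 4.
m₂ = c^(d_q) mod q: c ≡ 16 (mod 31), and 16^13 mod 31 = 4.
h = q_inv·(m₁ − m₂) mod p = 12·(4 − 4) mod 53 = 0.
m = m₂ + h·q = 4 + 0·31 = 4.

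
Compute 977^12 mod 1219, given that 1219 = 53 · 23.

Mod 53: 977 ≡ 23; 23^12 ≡ 1 (mod 53).
Mod 23: 977 ≡ 11; 11^12 ≡ 12 (mod 23).
Combine by CRT: x ≡ 1 (mod 53), x ≡ 12 (mod 23) ⇒ x ≡ 955 (mod 1219).

955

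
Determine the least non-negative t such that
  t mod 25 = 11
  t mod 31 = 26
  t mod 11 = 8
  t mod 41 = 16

The moduli are pairwise coprime; N = 25·31·11·41 = 349525.
N/25 = 13981; 13981 ≡ 6 (mod 25); 6·21 ≡ 1, so inverse 21.
N/31 = 11275; 11275 ≡ 22 (mod 31); 22·24 ≡ 1, so inverse 24.
N/11 = 31775; 31775 ≡ 7 (mod 11); 7·8 ≡ 1, so inverse 8.
N/41 = 8525; 8525 ≡ 38 (mod 41); 38·27 ≡ 1, so inverse 27.
t ≡ 11·13981·21 + 26·11275·24 + 8·31775·8 + 16·8525·27 = 15981611.
15981611 mod 349525 = 252986.

252986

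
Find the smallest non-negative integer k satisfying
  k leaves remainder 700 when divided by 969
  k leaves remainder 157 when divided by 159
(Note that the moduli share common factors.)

gcd(969, 159) = 3 and 3 | (157 − 700), so the pair is consistent; merging gives k ≡ 37522 (mod 51357), where 51357 = lcm(969, 159).
The solution is unique modulo lcm(969, 159) = 51357.

37522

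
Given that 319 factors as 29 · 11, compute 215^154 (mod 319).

Mod 29: 215 ≡ 12; by Fermat, exponent reduces to 154 mod 28 = 14; 12^14 ≡ 28 (mod 29).
Mod 11: 215 ≡ 6; by Fermat, exponent reduces to 154 mod 10 = 4; 6^4 ≡ 9 (mod 11).
Combine by CRT: x ≡ 28 (mod 29), x ≡ 9 (mod 11) ⇒ x ≡ 86 (mod 319).

86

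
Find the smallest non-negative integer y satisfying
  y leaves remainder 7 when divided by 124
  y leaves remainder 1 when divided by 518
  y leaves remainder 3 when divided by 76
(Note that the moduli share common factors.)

Combine the congruences pairwise.
gcd(124, 518) = 2 and 2 | (1 − 7), so the pair is consistent; merging gives y ≡ 26419 (mod 32116), where 32116 = lcm(124, 518).
gcd(32116, 76) = 4 and 4 | (3 − 26419), so the pair is consistent; merging gives y ≡ 604507 (mod 610204), where 610204 = lcm(32116, 76).
The solution is unique modulo lcm(124, 518, 76) = 610204.

604507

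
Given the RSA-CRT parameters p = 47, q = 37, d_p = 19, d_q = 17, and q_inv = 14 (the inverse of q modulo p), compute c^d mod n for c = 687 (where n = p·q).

955

m₁ = c^(d_p) mod p: c ≡ 29 (mod 47), and 29^19 mod 47 = 15.
m₂ = c^(d_q) mod q: c ≡ 21 (mod 37), and 21^17 mod 37 = 30.
h = q_inv·(m₁ − m₂) mod p = 14·(15 − 30) mod 47 = 25.
m = m₂ + h·q = 30 + 25·37 = 955.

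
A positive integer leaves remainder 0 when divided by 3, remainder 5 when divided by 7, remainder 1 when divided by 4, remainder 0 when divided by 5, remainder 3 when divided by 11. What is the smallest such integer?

1125

Combine the congruences pairwise.
From k ≡ 0 (mod 3) write k = 0 + 3t. Substituting into k ≡ 5 (mod 7) gives 3t ≡ 5 (mod 7), and since 3⁻¹ ≡ 5 (mod 7), t ≡ 4. Hence k ≡ 0 + 3·4 = 12 (mod 21).
From k ≡ 12 (mod 21) write k = 12 + 21t. Substituting into k ≡ 1 (mod 4) gives 21t ≡ 1 (mod 4), and since 1⁻¹ ≡ 1 (mod 4), t ≡ 1. Hence k ≡ 12 + 21·1 = 33 (mod 84).
From k ≡ 33 (mod 84) write k = 33 + 84t. Substituting into k ≡ 0 (mod 5) gives 84t ≡ 2 (mod 5), and since 4⁻¹ ≡ 4 (mod 5), t ≡ 3. Hence k ≡ 33 + 84·3 = 285 (mod 420).
From k ≡ 285 (mod 420) write k = 285 + 420t. Substituting into k ≡ 3 (mod 11) gives 420t ≡ 4 (mod 11), and since 2⁻¹ ≡ 6 (mod 11), t ≡ 2. Hence k ≡ 285 + 420·2 = 1125 (mod 4620).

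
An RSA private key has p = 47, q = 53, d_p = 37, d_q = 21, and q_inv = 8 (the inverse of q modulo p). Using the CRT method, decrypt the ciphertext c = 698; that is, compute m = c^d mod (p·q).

1893

m₁ = c^(d_p) mod p: c ≡ 40 (mod 47), and 40^37 mod 47 = 13.
m₂ = c^(d_q) mod q: c ≡ 9 (mod 53), and 9^21 mod 53 = 38.
h = q_inv·(m₁ − m₂) mod p = 8·(13 − 38) mod 47 = 35.
m = m₂ + h·q = 38 + 35·53 = 1893.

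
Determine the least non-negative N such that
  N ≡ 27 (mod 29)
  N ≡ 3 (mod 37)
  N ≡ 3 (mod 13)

The moduli are pairwise coprime; M = 29·37·13 = 13949.
M/29 = 481; 481 ≡ 17 (mod 29); 17·12 ≡ 1, so inverse 12.
M/37 = 377; 377 ≡ 7 (mod 37); 7·16 ≡ 1, so inverse 16.
M/13 = 1073; 1073 ≡ 7 (mod 13); 7·2 ≡ 1, so inverse 2.
N ≡ 27·481·12 + 3·377·16 + 3·1073·2 = 180378.
180378 mod 13949 = 12990.

12990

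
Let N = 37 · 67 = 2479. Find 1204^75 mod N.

Mod 37: 1204 ≡ 20; by Fermat, exponent reduces to 75 mod 36 = 3; 20^3 ≡ 8 (mod 37).
Mod 67: 1204 ≡ 65; by Fermat, exponent reduces to 75 mod 66 = 9; 65^9 ≡ 24 (mod 67).
Combine by CRT: x ≡ 8 (mod 37), x ≡ 24 (mod 67) ⇒ x ≡ 2302 (mod 2479).

2302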